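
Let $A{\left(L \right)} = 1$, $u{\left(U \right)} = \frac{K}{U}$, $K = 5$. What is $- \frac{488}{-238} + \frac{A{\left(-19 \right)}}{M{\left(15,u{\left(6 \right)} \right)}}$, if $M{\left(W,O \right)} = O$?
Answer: $\frac{1934}{595} \approx 3.2504$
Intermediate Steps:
$u{\left(U \right)} = \frac{5}{U}$
$- \frac{488}{-238} + \frac{A{\left(-19 \right)}}{M{\left(15,u{\left(6 \right)} \right)}} = - \frac{488}{-238} + 1 \frac{1}{5 \cdot \frac{1}{6}} = \left(-488\right) \left(- \frac{1}{238}\right) + 1 \frac{1}{5 \cdot \frac{1}{6}} = \frac{244}{119} + 1 \frac{1}{\frac{5}{6}} = \frac{244}{119} + 1 \cdot \frac{6}{5} = \frac{244}{119} + \frac{6}{5} = \frac{1934}{595}$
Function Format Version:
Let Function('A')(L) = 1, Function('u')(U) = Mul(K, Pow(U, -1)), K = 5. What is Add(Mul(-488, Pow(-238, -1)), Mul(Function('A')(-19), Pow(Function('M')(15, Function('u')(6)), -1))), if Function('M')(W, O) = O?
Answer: Rational(1934, 595) ≈ 3.2504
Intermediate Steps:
Function('u')(U) = Mul(5, Pow(U, -1))
Add(Mul(-488, Pow(-238, -1)), Mul(Function('A')(-19), Pow(Function('M')(15, Function('u')(6)), -1))) = Add(Mul(-488, Pow(-238, -1)), Mul(1, Pow(Mul(5, Pow(6, -1)), -1))) = Add(Mul(-488, Rational(-1, 238)), Mul(1, Pow(Mul(5, Rational(1, 6)), -1))) = Add(Rational(244, 119), Mul(1, Pow(Rational(5, 6), -1))) = Add(Rational(244, 119), Mul(1, Rational(6, 5))) = Add(Rational(244, 119), Rational(6, 5)) = Rational(1934, 595)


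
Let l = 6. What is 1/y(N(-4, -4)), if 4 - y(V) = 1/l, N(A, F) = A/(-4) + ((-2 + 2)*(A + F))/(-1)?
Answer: 6/23 ≈ 0.26087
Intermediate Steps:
N(A, F) = -A/4 (N(A, F) = A*(-¼) + (0*(A + F))*(-1) = -A/4 + 0*(-1) = -A/4 + 0 = -A/4)
y(V) = 23/6 (y(V) = 4 - 1/6 = 4 - 1*⅙ = 4 - ⅙ = 23/6)
1/y(N(-4, -4)) = 1/(23/6) = 6/23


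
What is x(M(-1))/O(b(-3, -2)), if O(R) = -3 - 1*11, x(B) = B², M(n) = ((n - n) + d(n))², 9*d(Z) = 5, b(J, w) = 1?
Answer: -625/91854 ≈ -0.0068043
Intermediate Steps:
d(Z) = 5/9 (d(Z) = (⅑)*5 = 5/9)
M(n) = 25/81 (M(n) = ((n - n) + 5/9)² = (0 + 5/9)² = (5/9)² = 25/81)
O(R) = -14 (O(R) = -3 - 11 = -14)
x(M(-1))/O(b(-3, -2)) = (25/81)²/(-14) = (625/6561)*(-1/14) = -625/91854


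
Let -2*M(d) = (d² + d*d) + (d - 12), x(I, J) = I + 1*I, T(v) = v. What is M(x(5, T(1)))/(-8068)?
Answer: 99/8068 ≈ 0.012271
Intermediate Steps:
x(I, J) = 2*I (x(I, J) = I + I = 2*I)
M(d) = 6 - d² - d/2 (M(d) = -((d² + d*d) + (d - 12))/2 = -((d² + d²) + (-12 + d))/2 = -(2*d² + (-12 + d))/2 = -(-12 + d + 2*d²)/2 = 6 - d² - d/2)
M(x(5, T(1)))/(-8068) = (6 - (2*5)² - 5)/(-8068) = (6 - 1*10² - ½*10)*(-1/8068) = (6 - 1*100 - 5)*(-1/8068) = (6 - 100 - 5)*(-1/8068) = -99*(-1/8068) = 99/8068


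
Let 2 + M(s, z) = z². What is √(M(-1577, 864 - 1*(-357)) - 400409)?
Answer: √1090430 ≈ 1044.2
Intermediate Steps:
M(s, z) = -2 + z²
√(M(-1577, 864 - 1*(-357)) - 400409) = √((-2 + (864 - 1*(-357))²) - 400409) = √((-2 + (864 + 357)²) - 400409) = √((-2 + 1221²) - 400409) = √((-2 + 1490841) - 400409) = √(1490839 - 400409) = √1090430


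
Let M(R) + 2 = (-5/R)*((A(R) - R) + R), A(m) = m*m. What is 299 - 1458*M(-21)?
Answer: -149875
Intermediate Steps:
A(m) = m²
M(R) = -2 - 5*R (M(R) = -2 + (-5/R)*((R² - R) + R) = -2 + (-5/R)*R² = -2 - 5*R)
299 - 1458*M(-21) = 299 - 1458*(-2 - 5*(-21)) = 299 - 1458*(-2 + 105) = 299 - 1458*103 = 299 - 150174 = -149875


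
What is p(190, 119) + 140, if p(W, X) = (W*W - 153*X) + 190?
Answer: 18223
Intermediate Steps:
p(W, X) = 190 + W² - 153*X (p(W, X) = (W² - 153*X) + 190 = 190 + W² - 153*X)
p(190, 119) + 140 = (190 + 190² - 153*119) + 140 = (190 + 36100 - 18207) + 140 = 18083 + 140 = 18223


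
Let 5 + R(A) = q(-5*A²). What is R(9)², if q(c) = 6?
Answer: 1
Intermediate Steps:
R(A) = 1 (R(A) = -5 + 6 = 1)
R(9)² = 1² = 1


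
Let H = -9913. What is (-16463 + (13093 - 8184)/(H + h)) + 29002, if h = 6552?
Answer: 42138670/3361 ≈ 12538.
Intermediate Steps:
(-16463 + (13093 - 8184)/(H + h)) + 29002 = (-16463 + (13093 - 8184)/(-9913 + 6552)) + 29002 = (-16463 + 4909/(-3361)) + 29002 = (-16463 + 4909*(-1/3361)) + 29002 = (-16463 - 4909/3361) + 29002 = -55337052/3361 + 29002 = 42138670/3361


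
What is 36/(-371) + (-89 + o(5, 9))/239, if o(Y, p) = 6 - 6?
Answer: -41623/88669 ≈ -0.46942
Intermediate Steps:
o(Y, p) = 0
36/(-371) + (-89 + o(5, 9))/239 = 36/(-371) + (-89 + 0)/239 = 36*(-1/371) - 89*1/239 = -36/371 - 89/239 = -41623/88669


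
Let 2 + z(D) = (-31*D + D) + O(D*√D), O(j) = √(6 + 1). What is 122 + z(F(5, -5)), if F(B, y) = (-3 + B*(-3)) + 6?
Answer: 480 + √7 ≈ 482.65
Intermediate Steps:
O(j) = √7
F(B, y) = 3 - 3*B (F(B, y) = (-3 - 3*B) + 6 = 3 - 3*B)
z(D) = -2 + √7 - 30*D (z(D) = -2 + ((-31*D + D) + √7) = -2 + (-30*D + √7) = -2 + (√7 - 30*D) = -2 + √7 - 30*D)
122 + z(F(5, -5)) = 122 + (-2 + √7 - 30*(3 - 3*5)) = 122 + (-2 + √7 - 30*(3 - 15)) = 122 + (-2 + √7 - 30*(-12)) = 122 + (-2 + √7 + 360) = 122 + (358 + √7) = 480 + √7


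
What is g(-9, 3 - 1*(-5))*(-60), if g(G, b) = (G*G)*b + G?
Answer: -38340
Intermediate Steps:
g(G, b) = G + b*G² (g(G, b) = G²*b + G = b*G² + G = G + b*G²)
g(-9, 3 - 1*(-5))*(-60) = -9*(1 - 9*(3 - 1*(-5)))*(-60) = -9*(1 - 9*(3 + 5))*(-60) = -9*(1 - 9*8)*(-60) = -9*(1 - 72)*(-60) = -9*(-71)*(-60) = 639*(-60) = -38340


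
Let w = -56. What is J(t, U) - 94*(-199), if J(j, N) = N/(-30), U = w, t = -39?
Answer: 280618/15 ≈ 18708.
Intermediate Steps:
U = -56
J(j, N) = -N/30 (J(j, N) = N*(-1/30) = -N/30)
J(t, U) - 94*(-199) = -1/30*(-56) - 94*(-199) = 28/15 - 1*(-18706) = 28/15 + 18706 = 280618/15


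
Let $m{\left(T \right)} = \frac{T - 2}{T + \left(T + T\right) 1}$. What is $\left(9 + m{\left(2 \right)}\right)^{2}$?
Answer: $81$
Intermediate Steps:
$m{\left(T \right)} = \frac{-2 + T}{3 T}$ ($m{\left(T \right)} = \frac{-2 + T}{T + 2 T 1} = \frac{-2 + T}{T + 2 T} = \frac{-2 + T}{3 T}$)
$\left(9 + m{\left(2 \right)}\right)^{2} = \left(9 + \frac{-2 + 2}{3 \cdot 2}\right)^{2} = \left(9 + \frac{1}{3} \cdot \frac{1}{2} \cdot 0\right)^{2} = \left(9 + 0\right)^{2} = 9^{2} = 81$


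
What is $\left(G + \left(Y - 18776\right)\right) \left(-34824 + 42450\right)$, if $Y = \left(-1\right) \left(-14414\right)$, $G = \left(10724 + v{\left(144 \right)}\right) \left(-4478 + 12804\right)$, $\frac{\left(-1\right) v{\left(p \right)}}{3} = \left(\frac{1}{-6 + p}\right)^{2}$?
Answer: $\frac{15660175517425}{23} \approx 6.8088 \cdot 10^{11}$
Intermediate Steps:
$v{\left(p \right)} = - \frac{3}{\left(-6 + p\right)^{2}}$ ($v{\left(p \right)} = - 3 \left(\frac{1}{-6 + p}\right)^{2} = - \frac{3}{\left(-6 + p\right)^{2}}$)
$G = \frac{12321747131}{138}$ ($G = \left(10724 - \frac{3}{\left(-6 + 144\right)^{2}}\right) \left(-4478 + 12804\right) = \left(10724 - \frac{3}{19044}\right) 8326 = \left(10724 - \frac{1}{6348}\right) 8326 = \frac{68075951}{6348} \cdot 8326 = \frac{12321747131}{138} \approx 8.9288 \cdot 10^{7}$)
$Y = 14414$
$\left(G + \left(Y - 18776\right)\right) \left(-34824 + 42450\right) = \left(\frac{12321747131}{138} + \left(14414 - 18776\right)\right) \left(-34824 + 42450\right) = \left(\frac{12321747131}{138} - 4362\right) 7626 = \frac{12321145175}{138} \cdot 7626 = \frac{15660175517425}{23}$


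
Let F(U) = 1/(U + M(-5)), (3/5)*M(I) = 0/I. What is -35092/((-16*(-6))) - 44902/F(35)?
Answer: -37726453/24 ≈ -1.5719e+6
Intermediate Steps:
M(I) = 0 (M(I) = 5*(0/I)/3 = (5/3)*0 = 0)
F(U) = 1/U (F(U) = 1/(U + 0) = 1/U)
-35092/((-16*(-6))) - 44902/F(35) = -35092/((-16*(-6))) - 44902/(1/35) = -35092/96 - 44902/1/35 = -35092*1/96 - 44902*35 = -8773/24 - 1571570 = -37726453/24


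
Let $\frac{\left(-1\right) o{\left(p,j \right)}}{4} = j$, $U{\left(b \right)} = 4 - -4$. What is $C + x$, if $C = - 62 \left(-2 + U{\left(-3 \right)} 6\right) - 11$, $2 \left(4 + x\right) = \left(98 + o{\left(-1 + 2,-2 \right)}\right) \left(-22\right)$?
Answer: $-4033$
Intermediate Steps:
$U{\left(b \right)} = 8$ ($U{\left(b \right)} = 4 + 4 = 8$)
$o{\left(p,j \right)} = - 4 j$
$x = -1170$ ($x = -4 + \frac{\left(98 - -8\right) \left(-22\right)}{2} = -4 + \frac{\left(98 + 8\right) \left(-22\right)}{2} = -4 + \frac{106 \left(-22\right)}{2} = -4 + \frac{1}{2} \left(-2332\right) = -4 - 1166 = -1170$)
$C = -2863$ ($C = - 62 \left(-2 + 8 \cdot 6\right) - 11 = - 62 \left(-2 + 48\right) - 11 = \left(-62\right) 46 - 11 = -2852 - 11 = -2863$)
$C + x = -2863 - 1170 = -4033$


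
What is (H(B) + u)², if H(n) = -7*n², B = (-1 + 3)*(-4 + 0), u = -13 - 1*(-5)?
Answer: 207936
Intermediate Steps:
u = -8 (u = -13 + 5 = -8)
B = -8 (B = 2*(-4) = -8)
(H(B) + u)² = (-7*(-8)² - 8)² = (-7*64 - 8)² = (-448 - 8)² = (-456)² = 207936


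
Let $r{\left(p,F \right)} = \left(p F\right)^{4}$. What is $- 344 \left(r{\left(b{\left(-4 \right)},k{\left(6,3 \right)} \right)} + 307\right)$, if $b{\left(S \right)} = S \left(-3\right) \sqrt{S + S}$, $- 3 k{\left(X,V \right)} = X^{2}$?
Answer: $-9466477124744$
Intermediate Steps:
$k{\left(X,V \right)} = - \frac{X^{2}}{3}$
$b{\left(S \right)} = - 3 \sqrt{2} S^{\frac{3}{2}}$ ($b{\left(S \right)} = - 3 S \sqrt{2 S} = - 3 S \sqrt{2} \sqrt{S} = - 3 \sqrt{2} S^{\frac{3}{2}}$)
$r{\left(p,F \right)} = F^{4} p^{4}$ ($r{\left(p,F \right)} = \left(F p\right)^{4} = F^{4} p^{4}$)
$- 344 \left(r{\left(b{\left(-4 \right)},k{\left(6,3 \right)} \right)} + 307\right) = - 344 \left(\left(- \frac{6^{2}}{3}\right)^{4} \left(- 3 \sqrt{2} \left(-4\right)^{\frac{3}{2}}\right)^{4} + 307\right) = - 344 \left(\left(\left(- \frac{1}{3}\right) 36\right)^{4} \left(- 3 \sqrt{2} \left(- 8 i\right)\right)^{4} + 307\right) = - 344 \left(\left(-12\right)^{4} \left(24 i \sqrt{2}\right)^{4} + 307\right) = - 344 \left(20736 \cdot 1327104 + 307\right) = - 344 \left(27518828544 + 307\right) = \left(-344\right) 27518828851 = -9466477124744$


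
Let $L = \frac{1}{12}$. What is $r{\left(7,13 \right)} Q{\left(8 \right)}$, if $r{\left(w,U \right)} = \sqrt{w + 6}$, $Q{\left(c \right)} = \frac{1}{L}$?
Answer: $12 \sqrt{13} \approx 43.267$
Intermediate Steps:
$L = \frac{1}{12} \approx 0.083333$
$Q{\left(c \right)} = 12$ ($Q{\left(c \right)} = \frac{1}{\frac{1}{12}} = 12$)
$r{\left(w,U \right)} = \sqrt{6 + w}$
$r{\left(7,13 \right)} Q{\left(8 \right)} = \sqrt{6 + 7} \cdot 12 = \sqrt{13} \cdot 12 = 12 \sqrt{13}$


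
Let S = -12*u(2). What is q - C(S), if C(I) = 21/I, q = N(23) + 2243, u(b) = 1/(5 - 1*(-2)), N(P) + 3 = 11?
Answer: 9053/4 ≈ 2263.3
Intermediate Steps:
N(P) = 8 (N(P) = -3 + 11 = 8)
u(b) = ⅐ (u(b) = 1/(5 + 2) = 1/7 = ⅐)
q = 2251 (q = 8 + 2243 = 2251)
S = -12/7 (S = -12*⅐ = -12/7 ≈ -1.7143)
q - C(S) = 2251 - 21/(-12/7) = 2251 - 21*(-7)/12 = 2251 - 1*(-49/4) = 2251 + 49/4 = 9053/4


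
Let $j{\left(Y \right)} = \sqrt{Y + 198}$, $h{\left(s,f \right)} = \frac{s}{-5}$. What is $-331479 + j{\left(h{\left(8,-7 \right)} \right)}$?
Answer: $-331479 + \frac{\sqrt{4910}}{5} \approx -3.3147 \cdot 10^{5}$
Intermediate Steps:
$h{\left(s,f \right)} = - \frac{s}{5}$ ($h{\left(s,f \right)} = s \left(- \frac{1}{5}\right) = - \frac{s}{5}$)
$j{\left(Y \right)} = \sqrt{198 + Y}$
$-331479 + j{\left(h{\left(8,-7 \right)} \right)} = -331479 + \sqrt{198 - \frac{8}{5}} = -331479 + \sqrt{\frac{982}{5}} = -331479 + \frac{\sqrt{4910}}{5}$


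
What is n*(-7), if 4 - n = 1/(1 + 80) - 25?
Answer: -16436/81 ≈ -202.91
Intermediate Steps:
n = 2348/81 (n = 4 - (1/(1 + 80) - 25) = 4 - (1/81 - 25) = 4 - 1*(-2024/81) = 4 + 2024/81 = 2348/81 ≈ 28.988)
n*(-7) = (2348/81)*(-7) = -16436/81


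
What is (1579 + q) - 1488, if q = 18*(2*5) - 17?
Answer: 254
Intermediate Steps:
q = 163 (q = 18*10 - 17 = 180 - 17 = 163)
(1579 + q) - 1488 = (1579 + 163) - 1488 = 1742 - 1488 = 254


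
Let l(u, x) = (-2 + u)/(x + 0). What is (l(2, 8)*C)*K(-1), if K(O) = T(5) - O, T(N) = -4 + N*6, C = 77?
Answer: 0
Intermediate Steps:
T(N) = -4 + 6*N
K(O) = 26 - O (K(O) = (-4 + 6*5) - O = (-4 + 30) - O = 26 - O)
l(u, x) = (-2 + u)/x
(l(2, 8)*C)*K(-1) = (((-2 + 2)/8)*77)*(26 - 1*(-1)) = (((⅛)*0)*77)*(26 + 1) = (0*77)*27 = 0*27 = 0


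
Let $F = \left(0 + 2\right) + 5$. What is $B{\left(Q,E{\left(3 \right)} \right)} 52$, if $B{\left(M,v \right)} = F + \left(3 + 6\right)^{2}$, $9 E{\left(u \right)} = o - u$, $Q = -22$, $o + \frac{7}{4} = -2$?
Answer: $4576$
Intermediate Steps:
$o = - \frac{15}{4}$ ($o = - \frac{7}{4} - 2 = - \frac{15}{4} \approx -3.75$)
$F = 7$ ($F = 2 + 5 = 7$)
$E{\left(u \right)} = - \frac{5}{12} - \frac{u}{9}$ ($E{\left(u \right)} = \frac{- \frac{15}{4} - u}{9} = - \frac{5}{12} - \frac{u}{9}$)
$B{\left(M,v \right)} = 88$ ($B{\left(M,v \right)} = 7 + \left(3 + 6\right)^{2} = 7 + 9^{2} = 7 + 81 = 88$)
$B{\left(Q,E{\left(3 \right)} \right)} 52 = 88 \cdot 52 = 4576$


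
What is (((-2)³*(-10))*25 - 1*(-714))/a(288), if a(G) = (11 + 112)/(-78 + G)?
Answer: 189980/41 ≈ 4633.7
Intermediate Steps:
a(G) = 123/(-78 + G)
(((-2)³*(-10))*25 - 1*(-714))/a(288) = (((-2)³*(-10))*25 - 1*(-714))/((123/(-78 + 288))) = (-8*(-10)*25 + 714)/((123/210)) = (80*25 + 714)/((123*(1/210))) = (2000 + 714)/(41/70) = 2714*(70/41) = 189980/41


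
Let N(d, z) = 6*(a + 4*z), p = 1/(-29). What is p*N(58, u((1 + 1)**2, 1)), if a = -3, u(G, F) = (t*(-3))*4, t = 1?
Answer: 306/29 ≈ 10.552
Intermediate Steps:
p = -1/29 ≈ -0.034483
u(G, F) = -12 (u(G, F) = (1*(-3))*4 = -3*4 = -12)
N(d, z) = -18 + 24*z (N(d, z) = 6*(-3 + 4*z) = -18 + 24*z)
p*N(58, u((1 + 1)**2, 1)) = -(-18 + 24*(-12))/29 = -(-18 - 288)/29 = -1/29*(-306) = 306/29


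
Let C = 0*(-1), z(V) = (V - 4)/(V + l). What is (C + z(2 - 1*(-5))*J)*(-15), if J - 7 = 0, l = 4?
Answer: -315/11 ≈ -28.636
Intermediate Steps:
J = 7 (J = 7 + 0 = 7)
z(V) = (-4 + V)/(4 + V) (z(V) = (V - 4)/(V + 4) = (-4 + V)/(4 + V))
C = 0
(C + z(2 - 1*(-5))*J)*(-15) = (0 + ((-4 + (2 - 1*(-5)))/(4 + (2 - 1*(-5))))*7)*(-15) = (0 + ((-4 + (2 + 5))/(4 + (2 + 5)))*7)*(-15) = (0 + ((-4 + 7)/(4 + 7))*7)*(-15) = (0 + (3/11)*7)*(-15) = (0 + 21/11)*(-15) = (21/11)*(-15) = -315/11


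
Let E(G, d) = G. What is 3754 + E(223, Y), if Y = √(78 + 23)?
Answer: 3977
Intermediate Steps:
Y = √101 ≈ 10.050
3754 + E(223, Y) = 3754 + 223 = 3977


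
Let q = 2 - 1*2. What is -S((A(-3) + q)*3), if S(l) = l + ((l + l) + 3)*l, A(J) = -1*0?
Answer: 0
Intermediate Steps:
A(J) = 0
q = 0 (q = 2 - 2 = 0)
S(l) = l + l*(3 + 2*l) (S(l) = l + (2*l + 3)*l = l + (3 + 2*l)*l = l + l*(3 + 2*l))
-S((A(-3) + q)*3) = -2*(0 + 0)*3*(2 + (0 + 0)*3) = -2*0*3*(2 + 0*3) = -2*0*(2 + 0) = -2*0*2 = -1*0 = 0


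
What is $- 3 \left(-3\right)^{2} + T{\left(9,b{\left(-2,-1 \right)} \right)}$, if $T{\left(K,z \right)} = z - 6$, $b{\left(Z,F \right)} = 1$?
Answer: $-32$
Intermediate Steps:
$T{\left(K,z \right)} = -6 + z$
$- 3 \left(-3\right)^{2} + T{\left(9,b{\left(-2,-1 \right)} \right)} = - 3 \left(-3\right)^{2} + \left(-6 + 1\right) = \left(-3\right) 9 - 5 = -27 - 5 = -32$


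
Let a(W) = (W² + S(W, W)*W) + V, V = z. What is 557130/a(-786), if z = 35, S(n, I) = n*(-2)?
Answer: -557130/617761 ≈ -0.90185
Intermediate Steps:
S(n, I) = -2*n
V = 35
a(W) = 35 - W² (a(W) = (W² + (-2*W)*W) + 35 = (W² - 2*W²) + 35 = -W² + 35 = 35 - W²)
557130/a(-786) = 557130/(35 - 1*(-786)²) = 557130/(35 - 1*617796) = 557130/(35 - 617796) = 557130/(-617761) = 557130*(-1/617761) = -557130/617761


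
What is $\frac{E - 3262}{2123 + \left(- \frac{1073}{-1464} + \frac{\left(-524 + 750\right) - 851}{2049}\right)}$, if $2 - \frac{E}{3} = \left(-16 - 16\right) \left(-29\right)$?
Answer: $- \frac{1207893696}{424648207} \approx -2.8445$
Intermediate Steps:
$E = -2778$ ($E = 6 - 3 \left(-16 - 16\right) \left(-29\right) = 6 - 3 \left(\left(-32\right) \left(-29\right)\right) = 6 - 2784 = -2778$)
$\frac{E - 3262}{2123 + \left(- \frac{1073}{-1464} + \frac{\left(-524 + 750\right) - 851}{2049}\right)} = \frac{-2778 - 3262}{2123 + \left(- \frac{1073}{-1464} + \frac{\left(-524 + 750\right) - 851}{2049}\right)} = - \frac{6040}{2123 + \left(\left(-1073\right) \left(- \frac{1}{1464}\right) + \left(226 - 851\right) \frac{1}{2049}\right)} = - \frac{6040}{2123 + \left(\frac{1073}{1464} - \frac{625}{2049}\right)} = - \frac{6040}{2123 + \frac{427859}{999912}} = - \frac{6040}{\frac{2123241035}{999912}} = \left(-6040\right) \frac{999912}{2123241035} = - \frac{1207893696}{424648207}$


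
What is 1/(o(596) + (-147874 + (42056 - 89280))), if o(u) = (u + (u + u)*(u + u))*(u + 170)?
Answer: 1/1088643262 ≈ 9.1857e-10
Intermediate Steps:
o(u) = (170 + u)*(u + 4*u²) (o(u) = (u + (2*u)*(2*u))*(170 + u) = (u + 4*u²)*(170 + u) = (170 + u)*(u + 4*u²))
1/(o(596) + (-147874 + (42056 - 89280))) = 1/(596*(170 + 4*596² + 681*596) + (-147874 + (42056 - 89280))) = 1/(596*(170 + 4*355216 + 405876) + (-147874 - 47224)) = 1/(596*(170 + 1420864 + 405876) - 195098) = 1/(596*1826910 - 195098) = 1/(1088838360 - 195098) = 1/1088643262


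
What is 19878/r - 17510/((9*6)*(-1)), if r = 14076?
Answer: 6876227/21114 ≈ 325.67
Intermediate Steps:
19878/r - 17510/((9*6)*(-1)) = 19878/14076 - 17510/((9*6)*(-1)) = 19878*(1/14076) - 17510/(54*(-1)) = 3313/2346 - 17510/(-54) = 3313/2346 - 17510*(-1/54) = 3313/2346 + 8755/27 = 6876227/21114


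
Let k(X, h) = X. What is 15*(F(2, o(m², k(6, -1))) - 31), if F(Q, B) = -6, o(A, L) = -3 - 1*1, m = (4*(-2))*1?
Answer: -555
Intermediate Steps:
m = -8 (m = -8*1 = -8)
o(A, L) = -4 (o(A, L) = -3 - 1 = -4)
15*(F(2, o(m², k(6, -1))) - 31) = 15*(-6 - 31) = 15*(-37) = -555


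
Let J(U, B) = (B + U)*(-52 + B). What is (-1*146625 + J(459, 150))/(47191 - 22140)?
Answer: -86943/25051 ≈ -3.4706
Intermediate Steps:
J(U, B) = (-52 + B)*(B + U)
(-1*146625 + J(459, 150))/(47191 - 22140) = (-1*146625 + (150**2 - 52*150 - 52*459 + 150*459))/(47191 - 22140) = (-146625 + (22500 - 7800 - 23868 + 68850))/25051 = (-146625 + 59682)*(1/25051) = -86943*1/25051 = -86943/25051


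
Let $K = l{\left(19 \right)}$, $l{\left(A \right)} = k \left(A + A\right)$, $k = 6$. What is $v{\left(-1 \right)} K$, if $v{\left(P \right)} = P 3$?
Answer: $-684$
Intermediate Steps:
$l{\left(A \right)} = 12 A$ ($l{\left(A \right)} = 6 \left(A + A\right) = 6 \cdot 2 A = 12 A$)
$K = 228$ ($K = 12 \cdot 19 = 228$)
$v{\left(P \right)} = 3 P$
$v{\left(-1 \right)} K = 3 \left(-1\right) 228 = \left(-3\right) 228 = -684$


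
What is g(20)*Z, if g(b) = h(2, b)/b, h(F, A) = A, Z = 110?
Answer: 110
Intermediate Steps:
g(b) = 1 (g(b) = b/b = 1)
g(20)*Z = 1*110 = 110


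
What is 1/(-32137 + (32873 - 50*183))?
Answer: -1/8414 ≈ -0.00011885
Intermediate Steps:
1/(-32137 + (32873 - 50*183)) = 1/(-32137 + (32873 - 9150)) = 1/(-32137 + 23723) = 1/(-8414) = -1/8414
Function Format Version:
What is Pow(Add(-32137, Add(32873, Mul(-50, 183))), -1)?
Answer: Rational(-1, 8414) ≈ -0.00011885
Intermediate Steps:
Pow(Add(-32137, Add(32873, Mul(-50, 183))), -1) = Pow(Add(-32137, Add(32873, -9150)), -1) = Pow(Add(-32137, 23723), -1) = Pow(-8414, -1) = Rational(-1, 8414)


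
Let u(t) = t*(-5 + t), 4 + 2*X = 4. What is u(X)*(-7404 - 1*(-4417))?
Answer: 0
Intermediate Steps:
X = 0 (X = -2 + (½)*4 = -2 + 2 = 0)
u(X)*(-7404 - 1*(-4417)) = (0*(-5 + 0))*(-7404 - 1*(-4417)) = (0*(-5))*(-7404 + 4417) = 0*(-2987) = 0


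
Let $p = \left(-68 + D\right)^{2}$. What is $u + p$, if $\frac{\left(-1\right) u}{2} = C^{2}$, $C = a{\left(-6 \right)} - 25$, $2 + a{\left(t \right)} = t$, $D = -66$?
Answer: $15778$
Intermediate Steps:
$a{\left(t \right)} = -2 + t$
$C = -33$ ($C = \left(-2 - 6\right) - 25 = -8 - 25 = -33$)
$p = 17956$ ($p = \left(-68 - 66\right)^{2} = \left(-134\right)^{2} = 17956$)
$u = -2178$ ($u = - 2 \left(-33\right)^{2} = \left(-2\right) 1089 = -2178$)
$u + p = -2178 + 17956 = 15778$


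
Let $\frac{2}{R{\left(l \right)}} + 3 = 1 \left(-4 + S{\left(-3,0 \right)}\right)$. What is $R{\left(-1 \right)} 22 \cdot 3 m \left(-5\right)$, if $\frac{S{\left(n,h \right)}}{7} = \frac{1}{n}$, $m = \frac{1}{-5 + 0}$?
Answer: $- \frac{99}{7} \approx -14.143$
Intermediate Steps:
$m = - \frac{1}{5}$ ($m = \frac{1}{-5} = - \frac{1}{5} \approx -0.2$)
$S{\left(n,h \right)} = \frac{7}{n}$
$R{\left(l \right)} = - \frac{3}{14}$ ($R{\left(l \right)} = \frac{2}{-3 + 1 \left(-4 + \frac{7}{-3}\right)} = \frac{2}{-3 + 1 \left(-4 + 7 \left(- \frac{1}{3}\right)\right)} = \frac{2}{-3 + 1 \left(-4 - \frac{7}{3}\right)} = \frac{2}{-3 + 1 \left(- \frac{19}{3}\right)} = \frac{2}{-3 - \frac{19}{3}} = \frac{2}{- \frac{28}{3}} = 2 \left(- \frac{3}{28}\right) = - \frac{3}{14}$)
$R{\left(-1 \right)} 22 \cdot 3 m \left(-5\right) = \left(- \frac{3}{14}\right) 22 \cdot 3 \left(- \frac{1}{5}\right) \left(-5\right) = - \frac{33 \left(\left(- \frac{3}{5}\right) \left(-5\right)\right)}{7} = \left(- \frac{33}{7}\right) 3 = - \frac{99}{7}$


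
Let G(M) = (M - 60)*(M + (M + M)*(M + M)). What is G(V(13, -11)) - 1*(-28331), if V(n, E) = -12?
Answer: -12277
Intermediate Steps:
G(M) = (-60 + M)*(M + 4*M²) (G(M) = (-60 + M)*(M + (2*M)*(2*M)) = (-60 + M)*(M + 4*M²))
G(V(13, -11)) - 1*(-28331) = -12*(-60 - 239*(-12) + 4*(-12)²) - 1*(-28331) = -12*(-60 + 2868 + 4*144) + 28331 = -12*(-60 + 2868 + 576) + 28331 = -12*3384 + 28331 = -40608 + 28331 = -12277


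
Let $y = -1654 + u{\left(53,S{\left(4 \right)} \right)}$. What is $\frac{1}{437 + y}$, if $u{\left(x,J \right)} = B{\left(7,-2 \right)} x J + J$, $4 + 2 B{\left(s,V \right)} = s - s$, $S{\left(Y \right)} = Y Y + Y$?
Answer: $- \frac{1}{3317} \approx -0.00030148$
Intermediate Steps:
$S{\left(Y \right)} = Y + Y^{2}$ ($S{\left(Y \right)} = Y^{2} + Y = Y + Y^{2}$)
$B{\left(s,V \right)} = -2$ ($B{\left(s,V \right)} = -2 + \frac{s - s}{2} = -2 + \frac{1}{2} \cdot 0 = -2 + 0 = -2$)
$u{\left(x,J \right)} = J - 2 J x$ ($u{\left(x,J \right)} = - 2 x J + J = - 2 J x + J = J - 2 J x$)
$y = -3754$ ($y = -1654 + 4 \left(1 + 4\right) \left(1 - 106\right) = -1654 + 4 \cdot 5 \left(1 - 106\right) = -1654 + 20 \left(-105\right) = -1654 - 2100 = -3754$)
$\frac{1}{437 + y} = \frac{1}{437 - 3754} = \frac{1}{-3317} = - \frac{1}{3317}$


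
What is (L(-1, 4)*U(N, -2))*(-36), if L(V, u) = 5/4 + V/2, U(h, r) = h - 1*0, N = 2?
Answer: -54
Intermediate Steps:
U(h, r) = h (U(h, r) = h + 0 = h)
L(V, u) = 5/4 + V/2 (L(V, u) = 5*(¼) + V*(½) = 5/4 + V/2)
(L(-1, 4)*U(N, -2))*(-36) = ((5/4 + (½)*(-1))*2)*(-36) = ((5/4 - ½)*2)*(-36) = ((¾)*2)*(-36) = (3/2)*(-36) = -54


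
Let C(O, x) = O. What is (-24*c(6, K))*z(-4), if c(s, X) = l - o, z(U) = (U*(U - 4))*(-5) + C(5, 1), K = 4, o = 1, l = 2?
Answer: 3720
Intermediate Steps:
z(U) = 5 - 5*U*(-4 + U) (z(U) = (U*(U - 4))*(-5) + 5 = (U*(-4 + U))*(-5) + 5 = -5*U*(-4 + U) + 5 = 5 - 5*U*(-4 + U))
c(s, X) = 1 (c(s, X) = 2 - 1*1 = 2 - 1 = 1)
(-24*c(6, K))*z(-4) = (-24*1)*(5 - 5*(-4)² + 20*(-4)) = -24*(5 - 5*16 - 80) = -24*(5 - 80 - 80) = -24*(-155) = 3720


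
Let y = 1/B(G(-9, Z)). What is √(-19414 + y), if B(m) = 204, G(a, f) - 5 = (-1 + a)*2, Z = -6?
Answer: I*√201983205/102 ≈ 139.33*I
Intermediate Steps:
G(a, f) = 3 + 2*a (G(a, f) = 5 + (-1 + a)*2 = 5 + (-2 + 2*a) = 3 + 2*a)
y = 1/204 ≈ 0.0049020
√(-19414 + y) = √(-19414 + 1/204) = √(-3960455/204) = I*√201983205/102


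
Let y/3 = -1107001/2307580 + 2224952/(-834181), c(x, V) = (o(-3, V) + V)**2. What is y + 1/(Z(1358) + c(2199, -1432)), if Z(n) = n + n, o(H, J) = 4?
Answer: -927690345675759293/98263343612099050 ≈ -9.4409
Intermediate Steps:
c(x, V) = (4 + V)**2
y = -18173081812023/1924939391980 (y = 3*(-1107001/2307580 + 2224952/(-834181)) = 3*(-1107001*1/2307580 + 2224952*(-1/834181)) = 3*(-1107001/2307580 - 2224952/834181) = 3*(-6057693937341/1924939391980) = -18173081812023/1924939391980 ≈ -9.4409)
Z(n) = 2*n
y + 1/(Z(1358) + c(2199, -1432)) = -18173081812023/1924939391980 + 1/(2*1358 + (4 - 1432)**2) = -18173081812023/1924939391980 + 1/(2716 + (-1428)**2) = -18173081812023/1924939391980 + 1/(2716 + 2039184) = -18173081812023/1924939391980 + 1/2041900 = -927690345675759293/98263343612099050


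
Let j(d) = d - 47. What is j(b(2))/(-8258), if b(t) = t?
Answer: 45/8258 ≈ 0.0054493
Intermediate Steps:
j(d) = -47 + d
j(b(2))/(-8258) = (-47 + 2)/(-8258) = -45*(-1/8258) = 45/8258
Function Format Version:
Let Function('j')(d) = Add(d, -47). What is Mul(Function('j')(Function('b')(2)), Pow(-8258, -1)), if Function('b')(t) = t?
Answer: Rational(45, 8258) ≈ 0.0054493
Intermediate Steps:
Function('j')(d) = Add(-47, d)
Mul(Function('j')(Function('b')(2)), Pow(-8258, -1)) = Mul(Add(-47, 2), Pow(-8258, -1)) = Mul(-45, Rational(-1, 8258)) = Rational(45, 8258)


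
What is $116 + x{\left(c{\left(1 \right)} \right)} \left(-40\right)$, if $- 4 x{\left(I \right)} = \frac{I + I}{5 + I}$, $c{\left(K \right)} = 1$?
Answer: $\frac{358}{3} \approx 119.33$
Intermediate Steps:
$x{\left(I \right)} = - \frac{I}{2 \left(5 + I\right)}$ ($x{\left(I \right)} = - \frac{\left(I + I\right) \frac{1}{5 + I}}{4} = - \frac{2 I \frac{1}{5 + I}}{4} = - \frac{I}{2 \left(5 + I\right)}$)
$116 + x{\left(c{\left(1 \right)} \right)} \left(-40\right) = 116 + \left(-1\right) 1 \frac{1}{10 + 2 \cdot 1} \left(-40\right) = 116 + \left(-1\right) 1 \frac{1}{10 + 2} \left(-40\right) = 116 + \left(-1\right) 1 \cdot \frac{1}{12} \left(-40\right) = 116 - - \frac{10}{3} = 116 + \frac{10}{3} = \frac{358}{3}$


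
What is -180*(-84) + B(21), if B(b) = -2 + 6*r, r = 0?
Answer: 15118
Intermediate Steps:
B(b) = -2 (B(b) = -2 + 6*0 = -2 + 0 = -2)
-180*(-84) + B(21) = -180*(-84) - 2 = 15120 - 2 = 15118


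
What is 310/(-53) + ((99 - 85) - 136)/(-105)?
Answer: -26084/5565 ≈ -4.6871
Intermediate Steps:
310/(-53) + ((99 - 85) - 136)/(-105) = 310*(-1/53) + (14 - 136)*(-1/105) = -310/53 - 122*(-1/105) = -310/53 + 122/105 = -26084/5565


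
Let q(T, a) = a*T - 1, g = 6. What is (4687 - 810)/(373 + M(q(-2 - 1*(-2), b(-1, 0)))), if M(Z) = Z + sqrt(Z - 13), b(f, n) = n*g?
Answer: 721122/69199 - 3877*I*sqrt(14)/138398 ≈ 10.421 - 0.10482*I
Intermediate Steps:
b(f, n) = 6*n (b(f, n) = n*6 = 6*n)
q(T, a) = -1 + T*a (q(T, a) = T*a - 1 = -1 + T*a)
M(Z) = Z + sqrt(-13 + Z)
(4687 - 810)/(373 + M(q(-2 - 1*(-2), b(-1, 0)))) = (4687 - 810)/(373 + ((-1 + (-2 - 1*(-2))*(6*0)) + sqrt(-13 + (-1 + (-2 - 1*(-2))*(6*0))))) = 3877/(373 + ((-1 + (-2 + 2)*0) + sqrt(-13 + (-1 + (-2 + 2)*0)))) = 3877/(373 + ((-1 + 0*0) + sqrt(-13 + (-1 + 0*0)))) = 3877/(373 + ((-1 + 0) + sqrt(-13 + (-1 + 0)))) = 3877/(373 + (-1 + sqrt(-13 - 1))) = 3877/(373 + (-1 + sqrt(-14))) = 3877/(373 + (-1 + I*sqrt(14))) = 3877/(372 + I*sqrt(14))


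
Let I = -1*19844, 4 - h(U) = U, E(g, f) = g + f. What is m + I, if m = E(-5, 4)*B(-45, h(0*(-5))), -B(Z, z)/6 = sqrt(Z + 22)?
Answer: -19844 + 6*I*sqrt(23) ≈ -19844.0 + 28.775*I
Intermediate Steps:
E(g, f) = f + g
h(U) = 4 - U
I = -19844
B(Z, z) = -6*sqrt(22 + Z) (B(Z, z) = -6*sqrt(Z + 22) = -6*sqrt(22 + Z))
m = 6*I*sqrt(23) (m = (4 - 5)*(-6*sqrt(22 - 45)) = -(-6)*sqrt(-23) = -(-6)*I*sqrt(23) = 6*I*sqrt(23) ≈ 28.775*I)
m + I = 6*I*sqrt(23) - 19844 = -19844 + 6*I*sqrt(23)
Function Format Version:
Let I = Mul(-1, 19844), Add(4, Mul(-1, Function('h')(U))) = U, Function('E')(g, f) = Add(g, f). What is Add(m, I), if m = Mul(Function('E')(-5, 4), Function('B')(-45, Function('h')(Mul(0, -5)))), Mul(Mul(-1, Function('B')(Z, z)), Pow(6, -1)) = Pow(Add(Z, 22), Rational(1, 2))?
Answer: Add(-19844, Mul(6, I, Pow(23, Rational(1, 2)))) ≈ Add(-19844., Mul(28.775, I))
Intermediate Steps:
Function('E')(g, f) = Add(f, g)
Function('h')(U) = Add(4, Mul(-1, U))
I = -19844
Function('B')(Z, z) = Mul(-6, Pow(Add(22, Z), Rational(1, 2))) (Function('B')(Z, z) = Mul(-6, Pow(Add(Z, 22), Rational(1, 2))) = Mul(-6, Pow(Add(22, Z), Rational(1, 2))))
m = Mul(6, I, Pow(23, Rational(1, 2))) (m = Mul(Add(4, -5), Mul(-6, Pow(Add(22, -45), Rational(1, 2)))) = Mul(-1, Mul(-6, Pow(-23, Rational(1, 2)))) = Mul(-1, Mul(-6, Mul(I, Pow(23, Rational(1, 2))))) = Mul(-1, Mul(-6, I, Pow(23, Rational(1, 2)))) = Mul(6, I, Pow(23, Rational(1, 2))) ≈ Mul(28.775, I))
Add(m, I) = Add(Mul(6, I, Pow(23, Rational(1, 2))), -19844) = Add(-19844, Mul(6, I, Pow(23, Rational(1, 2))))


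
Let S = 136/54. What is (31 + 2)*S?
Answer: 748/9 ≈ 83.111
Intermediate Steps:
S = 68/27 (S = 136*(1/54) = 68/27 ≈ 2.5185)
(31 + 2)*S = (31 + 2)*(68/27) = 33*(68/27) = 748/9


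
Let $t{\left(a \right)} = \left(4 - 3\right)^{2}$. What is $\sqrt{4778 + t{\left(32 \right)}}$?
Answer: $9 \sqrt{59} \approx 69.13$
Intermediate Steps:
$t{\left(a \right)} = 1$ ($t{\left(a \right)} = 1^{2} = 1$)
$\sqrt{4778 + t{\left(32 \right)}} = \sqrt{4778 + 1} = \sqrt{4779} = 9 \sqrt{59}$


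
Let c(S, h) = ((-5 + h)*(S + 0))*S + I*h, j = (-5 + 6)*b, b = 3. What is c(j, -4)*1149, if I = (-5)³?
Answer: 481431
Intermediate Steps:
I = -125
j = 3 (j = (-5 + 6)*3 = 1*3 = 3)
c(S, h) = -125*h + S²*(-5 + h) (c(S, h) = ((-5 + h)*(S + 0))*S - 125*h = ((-5 + h)*S)*S - 125*h = (S*(-5 + h))*S - 125*h = S²*(-5 + h) - 125*h = -125*h + S²*(-5 + h))
c(j, -4)*1149 = (-125*(-4) - 5*3² - 4*3²)*1149 = (500 - 5*9 - 4*9)*1149 = (500 - 45 - 36)*1149 = 419*1149 = 481431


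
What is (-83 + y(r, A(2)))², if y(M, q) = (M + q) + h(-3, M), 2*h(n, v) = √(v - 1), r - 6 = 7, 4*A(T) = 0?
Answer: (70 - √3)² ≈ 4660.5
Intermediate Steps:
A(T) = 0 (A(T) = (¼)*0 = 0)
r = 13 (r = 6 + 7 = 13)
h(n, v) = √(-1 + v)/2 (h(n, v) = √(v - 1)/2 = √(-1 + v)/2)
y(M, q) = M + q + √(-1 + M)/2 (y(M, q) = (M + q) + √(-1 + M)/2 = M + q + √(-1 + M)/2)
(-83 + y(r, A(2)))² = (-83 + (13 + 0 + √(-1 + 13)/2))² = (-83 + (13 + 0 + √12/2))² = (-83 + (13 + 0 + (2*√3)/2))² = (-83 + (13 + 0 + √3))² = (-83 + (13 + √3))² = (-70 + √3)²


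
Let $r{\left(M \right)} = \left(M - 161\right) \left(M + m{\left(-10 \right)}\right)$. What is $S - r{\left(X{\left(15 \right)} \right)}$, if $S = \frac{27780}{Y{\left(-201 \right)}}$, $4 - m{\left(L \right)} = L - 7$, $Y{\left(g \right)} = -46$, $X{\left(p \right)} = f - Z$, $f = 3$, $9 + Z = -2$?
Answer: $\frac{104445}{23} \approx 4541.1$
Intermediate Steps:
$Z = -11$ ($Z = -9 - 2 = -11$)
$X{\left(p \right)} = 14$ ($X{\left(p \right)} = 3 - -11 = 3 + 11 = 14$)
$m{\left(L \right)} = 11 - L$ ($m{\left(L \right)} = 4 - \left(L - 7\right) = 4 - \left(-7 + L\right) = 11 - L$)
$S = - \frac{13890}{23}$ ($S = \frac{27780}{-46} = 27780 \left(- \frac{1}{46}\right) = - \frac{13890}{23} \approx -603.91$)
$r{\left(M \right)} = \left(-161 + M\right) \left(21 + M\right)$ ($r{\left(M \right)} = \left(M - 161\right) \left(M + \left(11 - -10\right)\right) = \left(-161 + M\right) \left(M + \left(11 + 10\right)\right) = \left(-161 + M\right) \left(M + 21\right) = \left(-161 + M\right) \left(21 + M\right)$)
$S - r{\left(X{\left(15 \right)} \right)} = - \frac{13890}{23} - \left(-3381 + 14^{2} - 1960\right) = - \frac{13890}{23} - \left(-3381 + 196 - 1960\right) = - \frac{13890}{23} - -5145 = - \frac{13890}{23} + 5145 = \frac{104445}{23}$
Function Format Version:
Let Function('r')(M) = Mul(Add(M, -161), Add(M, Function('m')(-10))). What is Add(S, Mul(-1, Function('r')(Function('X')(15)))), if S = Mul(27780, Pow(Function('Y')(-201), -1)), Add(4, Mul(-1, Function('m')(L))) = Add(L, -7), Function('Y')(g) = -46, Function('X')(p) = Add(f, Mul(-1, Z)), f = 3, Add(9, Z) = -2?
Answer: Rational(104445, 23) ≈ 4541.1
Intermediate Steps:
Z = -11 (Z = Add(-9, -2) = -11)
Function('X')(p) = 14 (Function('X')(p) = Add(3, Mul(-1, -11)) = Add(3, 11) = 14)
Function('m')(L) = Add(11, Mul(-1, L)) (Function('m')(L) = Add(4, Mul(-1, Add(L, -7))) = Add(4, Mul(-1, Add(-7, L))) = Add(4, Add(7, Mul(-1, L))) = Add(11, Mul(-1, L)))
S = Rational(-13890, 23) (S = Mul(27780, Pow(-46, -1)) = Mul(27780, Rational(-1, 46)) = Rational(-13890, 23) ≈ -603.91)
Function('r')(M) = Mul(Add(-161, M), Add(21, M)) (Function('r')(M) = Mul(Add(M, -161), Add(M, Add(11, Mul(-1, -10)))) = Mul(Add(-161, M), Add(M, Add(11, 10))) = Mul(Add(-161, M), Add(M, 21)) = Mul(Add(-161, M), Add(21, M)))
Add(S, Mul(-1, Function('r')(Function('X')(15)))) = Add(Rational(-13890, 23), Mul(-1, Add(-3381, Pow(14, 2), Mul(-140, 14)))) = Add(Rational(-13890, 23), Mul(-1, Add(-3381, 196, -1960))) = Add(Rational(-13890, 23), Mul(-1, -5145)) = Add(Rational(-13890, 23), 5145) = Rational(104445, 23)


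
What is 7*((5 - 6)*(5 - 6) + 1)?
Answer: 14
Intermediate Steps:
7*((5 - 6)*(5 - 6) + 1) = 7*(-1*(-1) + 1) = 7*(1 + 1) = 7*2 = 14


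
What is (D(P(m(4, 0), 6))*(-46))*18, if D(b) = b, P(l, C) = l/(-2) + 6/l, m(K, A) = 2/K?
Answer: -9729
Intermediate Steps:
P(l, C) = 6/l - l/2 (P(l, C) = l*(-½) + 6/l = -l/2 + 6/l = 6/l - l/2)
(D(P(m(4, 0), 6))*(-46))*18 = ((6/((2/4)) - 1/4)*(-46))*18 = ((6/((2*(¼))) - 1/4)*(-46))*18 = ((6/(½) - ½*½)*(-46))*18 = ((6*2 - ¼)*(-46))*18 = ((12 - ¼)*(-46))*18 = ((47/4)*(-46))*18 = -1081/2*18 = -9729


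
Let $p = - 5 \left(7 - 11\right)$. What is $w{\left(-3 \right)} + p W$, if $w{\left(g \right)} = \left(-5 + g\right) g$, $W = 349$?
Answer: $7004$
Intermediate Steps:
$w{\left(g \right)} = g \left(-5 + g\right)$
$p = 20$ ($p = \left(-5\right) \left(-4\right) = 20$)
$w{\left(-3 \right)} + p W = - 3 \left(-5 - 3\right) + 20 \cdot 349 = \left(-3\right) \left(-8\right) + 6980 = 24 + 6980 = 7004$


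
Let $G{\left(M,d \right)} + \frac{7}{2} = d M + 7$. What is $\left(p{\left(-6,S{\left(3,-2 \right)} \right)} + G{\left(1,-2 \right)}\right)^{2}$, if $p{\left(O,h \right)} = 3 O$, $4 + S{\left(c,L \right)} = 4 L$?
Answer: $\frac{1089}{4} \approx 272.25$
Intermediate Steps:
$S{\left(c,L \right)} = -4 + 4 L$
$G{\left(M,d \right)} = \frac{7}{2} + M d$ ($G{\left(M,d \right)} = - \frac{7}{2} + \left(d M + 7\right) = - \frac{7}{2} + \left(M d + 7\right) = - \frac{7}{2} + \left(7 + M d\right) = \frac{7}{2} + M d$)
$\left(p{\left(-6,S{\left(3,-2 \right)} \right)} + G{\left(1,-2 \right)}\right)^{2} = \left(3 \left(-6\right) + \left(\frac{7}{2} + 1 \left(-2\right)\right)\right)^{2} = \left(-18 + \left(\frac{7}{2} - 2\right)\right)^{2} = \left(-18 + \frac{3}{2}\right)^{2} = \left(- \frac{33}{2}\right)^{2} = \frac{1089}{4}$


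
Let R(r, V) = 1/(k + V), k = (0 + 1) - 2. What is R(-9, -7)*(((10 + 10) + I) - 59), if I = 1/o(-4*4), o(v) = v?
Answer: 625/128 ≈ 4.8828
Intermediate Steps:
k = -1 (k = 1 - 2 = -1)
R(r, V) = 1/(-1 + V)
I = -1/16 (I = 1/(-4*4) = 1/(-16) = -1/16 ≈ -0.062500)
R(-9, -7)*(((10 + 10) + I) - 59) = (((10 + 10) - 1/16) - 59)/(-1 - 7) = ((20 - 1/16) - 59)/(-8) = -(319/16 - 59)/8 = -1/8*(-625/16) = 625/128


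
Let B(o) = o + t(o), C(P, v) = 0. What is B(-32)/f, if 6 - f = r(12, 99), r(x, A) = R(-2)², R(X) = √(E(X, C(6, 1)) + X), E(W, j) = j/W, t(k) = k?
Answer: -8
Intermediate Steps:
R(X) = √X (R(X) = √(0/X + X) = √(0 + X) = √X)
r(x, A) = -2 (r(x, A) = (√(-2))² = (I*√2)² = -2)
f = 8 (f = 6 - 1*(-2) = 6 + 2 = 8)
B(o) = 2*o (B(o) = o + o = 2*o)
B(-32)/f = (2*(-32))/8 = -64*⅛ = -8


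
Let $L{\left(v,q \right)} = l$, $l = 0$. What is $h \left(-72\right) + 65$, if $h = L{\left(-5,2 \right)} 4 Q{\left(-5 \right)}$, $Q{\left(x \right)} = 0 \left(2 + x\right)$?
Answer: $65$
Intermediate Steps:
$Q{\left(x \right)} = 0$
$L{\left(v,q \right)} = 0$
$h = 0$ ($h = 0 \cdot 4 \cdot 0 = 0 \cdot 0 = 0$)
$h \left(-72\right) + 65 = 0 \left(-72\right) + 65 = 0 + 65 = 65$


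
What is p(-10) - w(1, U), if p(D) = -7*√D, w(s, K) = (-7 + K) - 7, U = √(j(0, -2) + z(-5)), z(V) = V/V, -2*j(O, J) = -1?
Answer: 14 - √6/2 - 7*I*√10 ≈ 12.775 - 22.136*I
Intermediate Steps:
j(O, J) = ½ (j(O, J) = -½*(-1) = ½)
z(V) = 1
U = √6/2 (U = √(½ + 1) = √(3/2) = √6/2 ≈ 1.2247)
w(s, K) = -14 + K
p(-10) - w(1, U) = -7*I*√10 - (-14 + √6/2) = -7*I*√10 + (14 - √6/2) = 14 - √6/2 - 7*I*√10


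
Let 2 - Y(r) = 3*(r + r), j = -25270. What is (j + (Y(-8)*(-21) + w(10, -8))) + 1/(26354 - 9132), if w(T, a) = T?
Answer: -453110819/17222 ≈ -26310.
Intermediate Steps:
Y(r) = 2 - 6*r (Y(r) = 2 - 3*(r + r) = 2 - 3*2*r = 2 - 6*r)
(j + (Y(-8)*(-21) + w(10, -8))) + 1/(26354 - 9132) = (-25270 + ((2 - 6*(-8))*(-21) + 10)) + 1/(26354 - 9132) = (-25270 + ((2 + 48)*(-21) + 10)) + 1/17222 = (-25270 + (50*(-21) + 10)) + 1/17222 = (-25270 + (-1050 + 10)) + 1/17222 = (-25270 - 1040) + 1/17222 = -26310 + 1/17222 = -453110819/17222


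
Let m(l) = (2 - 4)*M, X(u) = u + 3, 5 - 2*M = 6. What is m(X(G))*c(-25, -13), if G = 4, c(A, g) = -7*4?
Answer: -28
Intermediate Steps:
c(A, g) = -28
M = -½ (M = 5/2 - ½*6 = 5/2 - 3 = -½ ≈ -0.50000)
X(u) = 3 + u
m(l) = 1 (m(l) = (2 - 4)*(-½) = -2*(-½) = 1)
m(X(G))*c(-25, -13) = 1*(-28) = -28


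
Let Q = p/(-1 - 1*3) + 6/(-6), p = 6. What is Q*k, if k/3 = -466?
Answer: 3495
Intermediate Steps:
k = -1398 (k = 3*(-466) = -1398)
Q = -5/2 (Q = 6/(-1 - 1*3) + 6/(-6) = 6/(-1 - 3) + 6*(-1/6) = 6/(-4) - 1 = 6*(-1/4) - 1 = -3/2 - 1 = -5/2 ≈ -2.5000)
Q*k = -5/2*(-1398) = 3495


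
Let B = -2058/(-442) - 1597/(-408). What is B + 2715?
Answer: 14445817/5304 ≈ 2723.6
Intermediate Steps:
B = 45457/5304 (B = -2058*(-1/442) - 1597*(-1/408) = 1029/221 + 1597/408 = 45457/5304 ≈ 8.5703)
B + 2715 = 45457/5304 + 2715 = 14445817/5304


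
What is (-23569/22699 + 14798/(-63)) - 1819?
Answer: -419803136/204291 ≈ -2054.9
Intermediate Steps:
(-23569/22699 + 14798/(-63)) - 1819 = (-23569*1/22699 + 14798*(-1/63)) - 1819 = (-23569/22699 - 2114/9) - 1819 = -48197807/204291 - 1819 = -419803136/204291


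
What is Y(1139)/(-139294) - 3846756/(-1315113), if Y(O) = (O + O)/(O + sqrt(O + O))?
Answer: 101539291430459/34714002867069 + sqrt(2278)/79188639 ≈ 2.9250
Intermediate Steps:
Y(O) = 2*O/(O + sqrt(2)*sqrt(O)) (Y(O) = (2*O)/(O + sqrt(2*O)) = (2*O)/(O + sqrt(2)*sqrt(O)) = 2*O/(O + sqrt(2)*sqrt(O)))
Y(1139)/(-139294) - 3846756/(-1315113) = (2*1139/(1139 + sqrt(2)*sqrt(1139)))/(-139294) - 3846756/(-1315113) = (2*1139/(1139 + sqrt(2278)))*(-1/139294) - 3846756*(-1/1315113) = (2278/(1139 + sqrt(2278)))*(-1/139294) + 1282252/438371 = -1139/(69647*(1139 + sqrt(2278))) + 1282252/438371 = 1282252/438371 - 1139/(69647*(1139 + sqrt(2278)))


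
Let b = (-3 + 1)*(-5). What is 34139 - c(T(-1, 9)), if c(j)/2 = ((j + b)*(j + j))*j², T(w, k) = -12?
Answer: 20315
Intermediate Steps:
b = 10 (b = -2*(-5) = 10)
c(j) = 4*j³*(10 + j) (c(j) = 2*(((j + 10)*(j + j))*j²) = 2*(((10 + j)*(2*j))*j²) = 2*((2*j*(10 + j))*j²) = 2*(2*j³*(10 + j)) = 4*j³*(10 + j))
34139 - c(T(-1, 9)) = 34139 - 4*(-12)³*(10 - 12) = 34139 - 4*(-1728)*(-2) = 34139 - 1*13824 = 34139 - 13824 = 20315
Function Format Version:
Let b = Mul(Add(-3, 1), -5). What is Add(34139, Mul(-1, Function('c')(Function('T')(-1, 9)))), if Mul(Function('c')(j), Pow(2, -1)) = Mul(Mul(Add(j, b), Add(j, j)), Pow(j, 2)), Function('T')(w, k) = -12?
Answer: 20315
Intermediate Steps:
b = 10 (b = Mul(-2, -5) = 10)
Function('c')(j) = Mul(4, Pow(j, 3), Add(10, j)) (Function('c')(j) = Mul(2, Mul(Mul(Add(j, 10), Add(j, j)), Pow(j, 2))) = Mul(2, Mul(Mul(Add(10, j), Mul(2, j)), Pow(j, 2))) = Mul(2, Mul(Mul(2, j, Add(10, j)), Pow(j, 2))) = Mul(2, Mul(2, Pow(j, 3), Add(10, j))) = Mul(4, Pow(j, 3), Add(10, j)))
Add(34139, Mul(-1, Function('c')(Function('T')(-1, 9)))) = Add(34139, Mul(-1, Mul(4, Pow(-12, 3), Add(10, -12)))) = Add(34139, Mul(-1, Mul(4, -1728, -2))) = Add(34139, Mul(-1, 13824)) = Add(34139, -13824) = 20315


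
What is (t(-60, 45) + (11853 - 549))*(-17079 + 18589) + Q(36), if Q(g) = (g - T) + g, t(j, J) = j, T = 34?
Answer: 16978478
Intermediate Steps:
Q(g) = -34 + 2*g (Q(g) = (g - 1*34) + g = (g - 34) + g = (-34 + g) + g = -34 + 2*g)
(t(-60, 45) + (11853 - 549))*(-17079 + 18589) + Q(36) = (-60 + (11853 - 549))*(-17079 + 18589) + (-34 + 2*36) = (-60 + 11304)*1510 + (-34 + 72) = 11244*1510 + 38 = 16978440 + 38 = 16978478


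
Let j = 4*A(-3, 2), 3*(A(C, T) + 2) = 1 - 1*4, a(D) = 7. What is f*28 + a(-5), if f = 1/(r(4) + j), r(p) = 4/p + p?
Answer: 3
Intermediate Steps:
A(C, T) = -3 (A(C, T) = -2 + (1 - 1*4)/3 = -2 + (1 - 4)/3 = -2 + (⅓)*(-3) = -2 - 1 = -3)
r(p) = p + 4/p
j = -12 (j = 4*(-3) = -12)
f = -⅐ (f = 1/((4 + 4/4) - 12) = 1/((4 + 4*(¼)) - 12) = 1/((4 + 1) - 12) = 1/(5 - 12) = 1/(-7) = -⅐ ≈ -0.14286)
f*28 + a(-5) = -⅐*28 + 7 = -4 + 7 = 3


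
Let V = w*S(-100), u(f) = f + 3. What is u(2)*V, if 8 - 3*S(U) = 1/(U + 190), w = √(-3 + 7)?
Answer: 719/27 ≈ 26.630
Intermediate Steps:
w = 2 (w = √4 = 2)
S(U) = 8/3 - 1/(3*(190 + U)) (S(U) = 8/3 - 1/(3*(U + 190)) = 8/3 - 1/(3*(190 + U)))
u(f) = 3 + f
V = 719/135 (V = 2*((1519 + 8*(-100))/(3*(190 - 100))) = 2*((⅓)*(1519 - 800)/90) = 2*((⅓)*(1/90)*719) = 2*(719/270) = 719/135 ≈ 5.3259)
u(2)*V = (3 + 2)*(719/135) = 5*(719/135) = 719/27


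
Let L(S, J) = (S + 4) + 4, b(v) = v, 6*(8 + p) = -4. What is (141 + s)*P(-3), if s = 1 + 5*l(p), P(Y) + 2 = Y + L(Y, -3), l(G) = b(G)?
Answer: 0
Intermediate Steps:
p = -26/3 (p = -8 + (⅙)*(-4) = -8 - ⅔ = -26/3 ≈ -8.6667)
L(S, J) = 8 + S (L(S, J) = (4 + S) + 4 = 8 + S)
l(G) = G
P(Y) = 6 + 2*Y (P(Y) = -2 + (Y + (8 + Y)) = -2 + (8 + 2*Y) = 6 + 2*Y)
s = -127/3 (s = 1 + 5*(-26/3) = 1 - 130/3 = -127/3 ≈ -42.333)
(141 + s)*P(-3) = (141 - 127/3)*(6 + 2*(-3)) = 296*(6 - 6)/3 = (296/3)*0 = 0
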